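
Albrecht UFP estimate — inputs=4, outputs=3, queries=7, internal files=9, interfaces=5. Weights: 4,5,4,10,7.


UFP = EI*4 + EO*5 + EQ*4 + ILF*10 + EIF*7
UFP = 4*4 + 3*5 + 7*4 + 9*10 + 5*7
UFP = 16 + 15 + 28 + 90 + 35
UFP = 184

184


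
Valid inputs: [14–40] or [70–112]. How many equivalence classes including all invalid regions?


Valid ranges: [14,40] and [70,112]
Class 1: x < 14 — invalid
Class 2: 14 ≤ x ≤ 40 — valid
Class 3: 40 < x < 70 — invalid (gap between ranges)
Class 4: 70 ≤ x ≤ 112 — valid
Class 5: x > 112 — invalid
Total equivalence classes: 5

5 equivalence classes


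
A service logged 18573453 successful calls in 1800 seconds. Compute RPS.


Formula: throughput = requests / seconds
throughput = 18573453 / 1800
throughput = 10318.59 requests/second

10318.59 requests/second


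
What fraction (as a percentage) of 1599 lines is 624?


Coverage = covered / total * 100
Coverage = 624 / 1599 * 100
Coverage = 39.02%

39.02%


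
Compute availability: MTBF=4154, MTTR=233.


Availability = MTBF / (MTBF + MTTR)
Availability = 4154 / (4154 + 233)
Availability = 4154 / 4387
Availability = 94.6889%

94.6889%


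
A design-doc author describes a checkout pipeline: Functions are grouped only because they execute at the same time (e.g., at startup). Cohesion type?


Reasoning: Related by timing only
Type: Temporal cohesion

Temporal cohesion


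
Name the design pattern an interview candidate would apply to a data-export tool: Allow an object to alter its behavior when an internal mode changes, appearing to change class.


This matches the State pattern

State


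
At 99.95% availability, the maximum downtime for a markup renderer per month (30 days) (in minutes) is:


Formula: allowed downtime = period * (100 - SLA) / 100
Period (month (30 days)) = 43200 minutes
Unavailability fraction = (100 - 99.95) / 100
Allowed downtime = 43200 * (100 - 99.95) / 100
Allowed downtime = 21.6 minutes

21.6 minutes


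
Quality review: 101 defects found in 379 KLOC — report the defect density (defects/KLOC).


Defect density = defects / KLOC
Defect density = 101 / 379
Defect density = 0.266 defects/KLOC

0.266 defects/KLOC


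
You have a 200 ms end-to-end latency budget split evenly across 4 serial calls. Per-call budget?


Formula: per_stage = total_budget / stages
per_stage = 200 / 4
per_stage = 50.0 ms

50.0 ms


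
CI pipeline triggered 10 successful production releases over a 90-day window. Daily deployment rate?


Formula: deployments per day = releases / days
= 10 / 90
= 0.111 deploys/day
(equivalently, 0.78 deploys/week)

0.111 deploys/day


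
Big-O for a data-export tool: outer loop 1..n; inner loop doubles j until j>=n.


Reasoning: linear outer times logarithmic inner
Complexity: O(n log n)

O(n log n)


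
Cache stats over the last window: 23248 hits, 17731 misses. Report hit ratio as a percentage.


Formula: hit rate = hits / (hits + misses) * 100
hit rate = 23248 / (23248 + 17731) * 100
hit rate = 23248 / 40979 * 100
hit rate = 56.73%

56.73%


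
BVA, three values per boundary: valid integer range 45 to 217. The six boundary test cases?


Range: [45, 217]
Boundaries: just below min, min, min+1, max-1, max, just above max
Values: [44, 45, 46, 216, 217, 218]

[44, 45, 46, 216, 217, 218]


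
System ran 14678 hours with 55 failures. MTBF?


Formula: MTBF = Total operating time / Number of failures
MTBF = 14678 / 55
MTBF = 266.87 hours

266.87 hours


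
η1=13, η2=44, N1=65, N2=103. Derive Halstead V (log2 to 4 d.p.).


Formula: V = N * log2(η), where N = N1 + N2 and η = η1 + η2
η = 13 + 44 = 57
N = 65 + 103 = 168
log2(57) ≈ 5.8329
V = 168 * 5.8329 = 979.93

979.93


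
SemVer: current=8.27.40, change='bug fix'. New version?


Current: 8.27.40
Change category: 'bug fix' → patch bump
SemVer rule: patch bump → increment PATCH (MAJOR and MINOR unchanged)
New: 8.27.41

8.27.41


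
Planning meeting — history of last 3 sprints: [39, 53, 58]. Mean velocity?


Formula: Avg velocity = Total points / Number of sprints
Points: [39, 53, 58]
Sum = 39 + 53 + 58 = 150
Avg velocity = 150 / 3 = 50.0 points/sprint

50.0 points/sprint


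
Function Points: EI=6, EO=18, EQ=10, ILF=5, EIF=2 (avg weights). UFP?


UFP = EI*4 + EO*5 + EQ*4 + ILF*10 + EIF*7
UFP = 6*4 + 18*5 + 10*4 + 5*10 + 2*7
UFP = 24 + 90 + 40 + 50 + 14
UFP = 218

218


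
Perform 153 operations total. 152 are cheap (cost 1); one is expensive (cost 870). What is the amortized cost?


Formula: Amortized cost = Total cost / Operations
Total cost = (152 * 1) + (1 * 870)
Total cost = 152 + 870 = 1022
Amortized = 1022 / 153 = 6.6797

6.6797


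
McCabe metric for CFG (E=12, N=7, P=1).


Formula: V(G) = E - N + 2P
V(G) = 12 - 7 + 2*1
V(G) = 5 + 2
V(G) = 7

7


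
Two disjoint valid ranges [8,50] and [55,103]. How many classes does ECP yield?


Valid ranges: [8,50] and [55,103]
Class 1: x < 8 — invalid
Class 2: 8 ≤ x ≤ 50 — valid
Class 3: 50 < x < 55 — invalid (gap between ranges)
Class 4: 55 ≤ x ≤ 103 — valid
Class 5: x > 103 — invalid
Total equivalence classes: 5

5 equivalence classes


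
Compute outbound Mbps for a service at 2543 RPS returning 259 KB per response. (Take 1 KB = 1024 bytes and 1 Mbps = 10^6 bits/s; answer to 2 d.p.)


Formula: Mbps = payload_bytes * RPS * 8 / 1e6
Payload per request = 259 KB = 259 * 1024 = 265216 bytes
Total bytes/sec = 265216 * 2543 = 674444288
Total bits/sec = 674444288 * 8 = 5395554304
Mbps = 5395554304 / 1e6 = 5395.55

5395.55 Mbps


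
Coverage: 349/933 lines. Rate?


Coverage = covered / total * 100
Coverage = 349 / 933 * 100
Coverage = 37.41%

37.41%


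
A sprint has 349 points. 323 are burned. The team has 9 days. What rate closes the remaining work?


Formula: Required rate = Remaining points / Days left
Remaining = 349 - 323 = 26 points
Required rate = 26 / 9 = 2.89 points/day

2.89 points/day


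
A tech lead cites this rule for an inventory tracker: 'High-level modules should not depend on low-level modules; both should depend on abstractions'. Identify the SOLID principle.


This describes the Dependency Inversion Principle (DIP)

Dependency Inversion Principle (DIP)


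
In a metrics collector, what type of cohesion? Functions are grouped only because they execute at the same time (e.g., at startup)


Reasoning: Related by timing only
Type: Temporal cohesion

Temporal cohesion


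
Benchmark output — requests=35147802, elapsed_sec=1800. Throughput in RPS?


Formula: throughput = requests / seconds
throughput = 35147802 / 1800
throughput = 19526.56 requests/second

19526.56 requests/second


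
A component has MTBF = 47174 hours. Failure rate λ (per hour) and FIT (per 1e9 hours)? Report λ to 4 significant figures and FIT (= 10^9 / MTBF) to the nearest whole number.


Formula: λ = 1 / MTBF; FIT = λ × 1e9 = 1e9 / MTBF
λ = 1 / 47174 ≈ 2.120e-05 failures/hour
FIT = 1e9 / 47174 ≈ 21198 failures per 1e9 hours (nearest whole number)

λ = 2.120e-05 /h, FIT = 21198


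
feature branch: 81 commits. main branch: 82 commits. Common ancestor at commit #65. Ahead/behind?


Common ancestor: commit #65
feature commits after divergence: 81 - 65 = 16
main commits after divergence: 82 - 65 = 17
feature is 16 commits ahead of main
main is 17 commits ahead of feature

feature ahead: 16, main ahead: 17


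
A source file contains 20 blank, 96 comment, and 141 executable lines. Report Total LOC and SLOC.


Total LOC = blank + comment + code
Total LOC = 20 + 96 + 141 = 257
SLOC (source only) = code = 141

Total LOC: 257, SLOC: 141


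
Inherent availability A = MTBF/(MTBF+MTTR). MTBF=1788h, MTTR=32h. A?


Availability = MTBF / (MTBF + MTTR)
Availability = 1788 / (1788 + 32)
Availability = 1788 / 1820
Availability = 98.2418%

98.2418%


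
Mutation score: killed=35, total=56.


Mutation score = killed / total * 100
Mutation score = 35 / 56 * 100
Mutation score = 62.5%

62.5%


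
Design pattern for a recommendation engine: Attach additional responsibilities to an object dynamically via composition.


This matches the Decorator pattern

Decorator


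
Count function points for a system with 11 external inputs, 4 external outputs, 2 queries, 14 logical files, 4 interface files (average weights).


UFP = EI*4 + EO*5 + EQ*4 + ILF*10 + EIF*7
UFP = 11*4 + 4*5 + 2*4 + 14*10 + 4*7
UFP = 44 + 20 + 8 + 140 + 28
UFP = 240

240


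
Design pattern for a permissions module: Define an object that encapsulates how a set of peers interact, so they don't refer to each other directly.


This matches the Mediator pattern

Mediator


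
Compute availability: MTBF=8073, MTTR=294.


Availability = MTBF / (MTBF + MTTR)
Availability = 8073 / (8073 + 294)
Availability = 8073 / 8367
Availability = 96.4862%

96.4862%


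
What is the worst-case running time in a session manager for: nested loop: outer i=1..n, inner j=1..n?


Reasoning: n iterations times n iterations
Complexity: O(n^2)

O(n^2)


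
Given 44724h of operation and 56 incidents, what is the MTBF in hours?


Formula: MTBF = Total operating time / Number of failures
MTBF = 44724 / 56
MTBF = 798.64 hours

798.64 hours


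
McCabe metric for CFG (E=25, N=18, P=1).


Formula: V(G) = E - N + 2P
V(G) = 25 - 18 + 2*1
V(G) = 7 + 2
V(G) = 9

9


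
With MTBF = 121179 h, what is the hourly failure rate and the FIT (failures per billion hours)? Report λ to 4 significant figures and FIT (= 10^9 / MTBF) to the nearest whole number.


Formula: λ = 1 / MTBF; FIT = λ × 1e9 = 1e9 / MTBF
λ = 1 / 121179 ≈ 8.252e-06 failures/hour
FIT = 1e9 / 121179 ≈ 8252 failures per 1e9 hours (nearest whole number)

λ = 8.252e-06 /h, FIT = 8252


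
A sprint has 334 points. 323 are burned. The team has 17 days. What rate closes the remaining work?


Formula: Required rate = Remaining points / Days left
Remaining = 334 - 323 = 11 points
Required rate = 11 / 17 = 0.65 points/day

0.65 points/day


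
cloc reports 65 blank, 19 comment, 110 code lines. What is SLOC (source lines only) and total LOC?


Total LOC = blank + comment + code
Total LOC = 65 + 19 + 110 = 194
SLOC (source only) = code = 110

Total LOC: 194, SLOC: 110


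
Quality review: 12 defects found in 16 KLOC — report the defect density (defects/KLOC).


Defect density = defects / KLOC
Defect density = 12 / 16
Defect density = 0.75 defects/KLOC

0.75 defects/KLOC


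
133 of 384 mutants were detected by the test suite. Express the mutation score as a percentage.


Mutation score = killed / total * 100
Mutation score = 133 / 384 * 100
Mutation score = 34.64%

34.64%


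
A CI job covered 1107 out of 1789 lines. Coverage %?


Coverage = covered / total * 100
Coverage = 1107 / 1789 * 100
Coverage = 61.88%

61.88%


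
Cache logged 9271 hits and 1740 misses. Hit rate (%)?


Formula: hit rate = hits / (hits + misses) * 100
hit rate = 9271 / (9271 + 1740) * 100
hit rate = 9271 / 11011 * 100
hit rate = 84.2%

84.2%


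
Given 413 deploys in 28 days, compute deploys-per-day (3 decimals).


Formula: deployments per day = releases / days
= 413 / 28
= 14.75 deploys/day
(equivalently, 103.25 deploys/week)

14.75 deploys/day


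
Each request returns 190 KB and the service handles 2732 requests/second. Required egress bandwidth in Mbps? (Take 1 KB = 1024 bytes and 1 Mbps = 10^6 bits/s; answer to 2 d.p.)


Formula: Mbps = payload_bytes * RPS * 8 / 1e6
Payload per request = 190 KB = 190 * 1024 = 194560 bytes
Total bytes/sec = 194560 * 2732 = 531537920
Total bits/sec = 531537920 * 8 = 4252303360
Mbps = 4252303360 / 1e6 = 4252.3

4252.3 Mbps


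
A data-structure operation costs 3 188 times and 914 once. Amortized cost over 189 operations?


Formula: Amortized cost = Total cost / Operations
Total cost = (188 * 3) + (1 * 914)
Total cost = 564 + 914 = 1478
Amortized = 1478 / 189 = 7.8201

7.8201


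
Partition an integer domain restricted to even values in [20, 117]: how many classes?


Constraint: even integers in [20, 117]
Class 1: x < 20 — out-of-range invalid
Class 2: x in [20,117] but odd — wrong type invalid
Class 3: x in [20,117] and even — valid
Class 4: x > 117 — out-of-range invalid
Total equivalence classes: 4

4 equivalence classes


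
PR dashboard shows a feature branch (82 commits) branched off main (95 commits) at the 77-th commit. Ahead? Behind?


Common ancestor: commit #77
feature commits after divergence: 82 - 77 = 5
main commits after divergence: 95 - 77 = 18
feature is 5 commits ahead of main
main is 18 commits ahead of feature

feature ahead: 5, main ahead: 18


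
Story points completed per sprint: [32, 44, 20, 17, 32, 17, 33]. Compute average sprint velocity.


Formula: Avg velocity = Total points / Number of sprints
Points: [32, 44, 20, 17, 32, 17, 33]
Sum = 32 + 44 + 20 + 17 + 32 + 17 + 33 = 195
Avg velocity = 195 / 7 = 27.86 points/sprint

27.86 points/sprint


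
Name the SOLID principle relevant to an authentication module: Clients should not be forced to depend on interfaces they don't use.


This describes the Interface Segregation Principle (ISP)

Interface Segregation Principle (ISP)


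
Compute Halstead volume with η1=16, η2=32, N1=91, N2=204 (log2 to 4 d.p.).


Formula: V = N * log2(η), where N = N1 + N2 and η = η1 + η2
η = 16 + 32 = 48
N = 91 + 204 = 295
log2(48) ≈ 5.5850
V = 295 * 5.5850 = 1647.58

1647.58


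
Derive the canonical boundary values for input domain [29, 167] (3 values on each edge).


Range: [29, 167]
Boundaries: just below min, min, min+1, max-1, max, just above max
Values: [28, 29, 30, 166, 167, 168]

[28, 29, 30, 166, 167, 168]


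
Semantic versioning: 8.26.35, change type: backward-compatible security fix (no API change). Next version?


Current: 8.26.35
Change category: 'backward-compatible security fix (no API change)' → patch bump
SemVer rule: patch bump → increment PATCH (MAJOR and MINOR unchanged)
New: 8.26.36

8.26.36


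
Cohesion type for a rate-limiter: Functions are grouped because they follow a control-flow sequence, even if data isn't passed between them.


Reasoning: Grouped by order of execution within a routine, not by data flow
Type: Procedural cohesion

Procedural cohesion


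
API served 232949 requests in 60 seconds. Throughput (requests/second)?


Formula: throughput = requests / seconds
throughput = 232949 / 60
throughput = 3882.48 requests/second

3882.48 requests/second


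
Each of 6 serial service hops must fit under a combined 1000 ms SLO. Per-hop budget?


Formula: per_stage = total_budget / stages
per_stage = 1000 / 6
per_stage = 166.67 ms

166.67 ms


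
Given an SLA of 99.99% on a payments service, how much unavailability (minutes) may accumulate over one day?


Formula: allowed downtime = period * (100 - SLA) / 100
Period (day) = 1440 minutes
Unavailability fraction = (100 - 99.99) / 100
Allowed downtime = 1440 * (100 - 99.99) / 100
Allowed downtime = 0.144 minutes

0.144 minutes


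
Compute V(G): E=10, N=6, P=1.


Formula: V(G) = E - N + 2P
V(G) = 10 - 6 + 2*1
V(G) = 4 + 2
V(G) = 6

6


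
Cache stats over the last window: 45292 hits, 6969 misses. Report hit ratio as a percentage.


Formula: hit rate = hits / (hits + misses) * 100
hit rate = 45292 / (45292 + 6969) * 100
hit rate = 45292 / 52261 * 100
hit rate = 86.67%

86.67%


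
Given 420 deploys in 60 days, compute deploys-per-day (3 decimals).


Formula: deployments per day = releases / days
= 420 / 60
= 7.0 deploys/day
(equivalently, 49.0 deploys/week)

7.0 deploys/day


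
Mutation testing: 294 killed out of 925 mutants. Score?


Mutation score = killed / total * 100
Mutation score = 294 / 925 * 100
Mutation score = 31.78%

31.78%


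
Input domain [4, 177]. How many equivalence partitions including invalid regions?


Valid range: [4, 177]
Class 1: x < 4 — invalid
Class 2: 4 ≤ x ≤ 177 — valid
Class 3: x > 177 — invalid
Total equivalence classes: 3

3 equivalence classes


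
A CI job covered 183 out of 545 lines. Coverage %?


Coverage = covered / total * 100
Coverage = 183 / 545 * 100
Coverage = 33.58%

33.58%


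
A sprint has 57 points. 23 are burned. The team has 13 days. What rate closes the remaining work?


Formula: Required rate = Remaining points / Days left
Remaining = 57 - 23 = 34 points
Required rate = 34 / 13 = 2.62 points/day

2.62 points/day


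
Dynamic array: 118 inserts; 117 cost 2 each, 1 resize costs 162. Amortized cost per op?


Formula: Amortized cost = Total cost / Operations
Total cost = (117 * 2) + (1 * 162)
Total cost = 234 + 162 = 396
Amortized = 396 / 118 = 3.3559

3.3559


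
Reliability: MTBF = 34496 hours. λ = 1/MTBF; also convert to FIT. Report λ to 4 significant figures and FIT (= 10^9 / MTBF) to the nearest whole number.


Formula: λ = 1 / MTBF; FIT = λ × 1e9 = 1e9 / MTBF
λ = 1 / 34496 ≈ 2.899e-05 failures/hour
FIT = 1e9 / 34496 ≈ 28989 failures per 1e9 hours (nearest whole number)

λ = 2.899e-05 /h, FIT = 28989


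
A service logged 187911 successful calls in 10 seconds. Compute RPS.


Formula: throughput = requests / seconds
throughput = 187911 / 10
throughput = 18791.1 requests/second

18791.1 requests/second


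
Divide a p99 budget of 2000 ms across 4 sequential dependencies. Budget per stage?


Formula: per_stage = total_budget / stages
per_stage = 2000 / 4
per_stage = 500.0 ms

500.0 ms


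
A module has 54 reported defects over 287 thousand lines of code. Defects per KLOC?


Defect density = defects / KLOC
Defect density = 54 / 287
Defect density = 0.188 defects/KLOC

0.188 defects/KLOC


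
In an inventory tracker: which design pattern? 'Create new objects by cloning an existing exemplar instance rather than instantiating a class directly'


This matches the Prototype pattern

Prototype


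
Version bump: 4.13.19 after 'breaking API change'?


Current: 4.13.19
Change category: 'breaking API change' → major bump
SemVer rule: major bump → increment MAJOR, reset MINOR and PATCH to 0
New: 5.0.0

5.0.0


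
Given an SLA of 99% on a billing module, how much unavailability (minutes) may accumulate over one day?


Formula: allowed downtime = period * (100 - SLA) / 100
Period (day) = 1440 minutes
Unavailability fraction = (100 - 99.0) / 100
Allowed downtime = 1440 * (100 - 99.0) / 100
Allowed downtime = 14.4 minutes

14.4 minutes


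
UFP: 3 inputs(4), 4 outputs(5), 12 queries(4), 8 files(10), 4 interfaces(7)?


UFP = EI*4 + EO*5 + EQ*4 + ILF*10 + EIF*7
UFP = 3*4 + 4*5 + 12*4 + 8*10 + 4*7
UFP = 12 + 20 + 48 + 80 + 28
UFP = 188

188


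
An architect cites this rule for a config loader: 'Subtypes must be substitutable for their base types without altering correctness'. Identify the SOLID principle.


This describes the Liskov Substitution Principle (LSP)

Liskov Substitution Principle (LSP)


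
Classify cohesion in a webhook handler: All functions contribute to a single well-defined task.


Reasoning: Best: single purpose
Type: Functional cohesion

Functional cohesion


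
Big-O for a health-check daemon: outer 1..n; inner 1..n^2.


Reasoning: n times n^2
Complexity: O(n^3)

O(n^3)


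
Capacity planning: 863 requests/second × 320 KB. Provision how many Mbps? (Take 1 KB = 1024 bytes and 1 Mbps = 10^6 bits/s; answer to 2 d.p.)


Formula: Mbps = payload_bytes * RPS * 8 / 1e6
Payload per request = 320 KB = 320 * 1024 = 327680 bytes
Total bytes/sec = 327680 * 863 = 282787840
Total bits/sec = 282787840 * 8 = 2262302720
Mbps = 2262302720 / 1e6 = 2262.3

2262.3 Mbps


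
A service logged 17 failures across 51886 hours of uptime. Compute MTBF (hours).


Formula: MTBF = Total operating time / Number of failures
MTBF = 51886 / 17
MTBF = 3052.12 hours

3052.12 hours


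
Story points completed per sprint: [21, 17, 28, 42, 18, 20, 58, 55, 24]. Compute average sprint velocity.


Formula: Avg velocity = Total points / Number of sprints
Points: [21, 17, 28, 42, 18, 20, 58, 55, 24]
Sum = 21 + 17 + 28 + 42 + 18 + 20 + 58 + 55 + 24 = 283
Avg velocity = 283 / 9 = 31.44 points/sprint

31.44 points/sprint


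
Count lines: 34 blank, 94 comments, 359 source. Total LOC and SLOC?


Total LOC = blank + comment + code
Total LOC = 34 + 94 + 359 = 487
SLOC (source only) = code = 359

Total LOC: 487, SLOC: 359


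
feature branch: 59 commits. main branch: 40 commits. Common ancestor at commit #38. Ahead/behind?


Common ancestor: commit #38
feature commits after divergence: 59 - 38 = 21
main commits after divergence: 40 - 38 = 2
feature is 21 commits ahead of main
main is 2 commits ahead of feature

feature ahead: 21, main ahead: 2


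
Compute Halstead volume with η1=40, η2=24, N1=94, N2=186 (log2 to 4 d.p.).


Formula: V = N * log2(η), where N = N1 + N2 and η = η1 + η2
η = 40 + 24 = 64
N = 94 + 186 = 280
log2(64) ≈ 6.0000
V = 280 * 6.0000 = 1680.00

1680.00


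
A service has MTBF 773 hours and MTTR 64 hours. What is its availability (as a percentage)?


Availability = MTBF / (MTBF + MTTR)
Availability = 773 / (773 + 64)
Availability = 773 / 837
Availability = 92.3536%

92.3536%


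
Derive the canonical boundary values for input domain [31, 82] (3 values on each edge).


Range: [31, 82]
Boundaries: just below min, min, min+1, max-1, max, just above max
Values: [30, 31, 32, 81, 82, 83]

[30, 31, 32, 81, 82, 83]


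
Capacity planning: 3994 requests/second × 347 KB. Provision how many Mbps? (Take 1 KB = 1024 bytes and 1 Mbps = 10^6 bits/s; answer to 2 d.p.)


Formula: Mbps = payload_bytes * RPS * 8 / 1e6
Payload per request = 347 KB = 347 * 1024 = 355328 bytes
Total bytes/sec = 355328 * 3994 = 1419180032
Total bits/sec = 1419180032 * 8 = 11353440256
Mbps = 11353440256 / 1e6 = 11353.44

11353.44 Mbps


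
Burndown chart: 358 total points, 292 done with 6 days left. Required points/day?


Formula: Required rate = Remaining points / Days left
Remaining = 358 - 292 = 66 points
Required rate = 66 / 6 = 11.0 points/day

11.0 points/day


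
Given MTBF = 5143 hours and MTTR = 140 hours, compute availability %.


Availability = MTBF / (MTBF + MTTR)
Availability = 5143 / (5143 + 140)
Availability = 5143 / 5283
Availability = 97.35%

97.35%


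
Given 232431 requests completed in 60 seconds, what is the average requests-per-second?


Formula: throughput = requests / seconds
throughput = 232431 / 60
throughput = 3873.85 requests/second

3873.85 requests/second


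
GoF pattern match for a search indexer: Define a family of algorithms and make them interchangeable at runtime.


This matches the Strategy pattern

Strategy


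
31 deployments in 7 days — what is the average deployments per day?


Formula: deployments per day = releases / days
= 31 / 7
= 4.429 deploys/day
(equivalently, 31.0 deploys/week)

4.429 deploys/day


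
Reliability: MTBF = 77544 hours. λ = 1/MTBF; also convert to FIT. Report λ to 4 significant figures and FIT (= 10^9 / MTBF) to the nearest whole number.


Formula: λ = 1 / MTBF; FIT = λ × 1e9 = 1e9 / MTBF
λ = 1 / 77544 ≈ 1.290e-05 failures/hour
FIT = 1e9 / 77544 ≈ 12896 failures per 1e9 hours (nearest whole number)

λ = 1.290e-05 /h, FIT = 12896


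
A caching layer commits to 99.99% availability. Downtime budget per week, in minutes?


Formula: allowed downtime = period * (100 - SLA) / 100
Period (week) = 10080 minutes
Unavailability fraction = (100 - 99.99) / 100
Allowed downtime = 10080 * (100 - 99.99) / 100
Allowed downtime = 1.008 minutes

1.008 minutes


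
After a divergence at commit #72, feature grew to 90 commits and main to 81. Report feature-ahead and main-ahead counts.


Common ancestor: commit #72
feature commits after divergence: 90 - 72 = 18
main commits after divergence: 81 - 72 = 9
feature is 18 commits ahead of main
main is 9 commits ahead of feature

feature ahead: 18, main ahead: 9


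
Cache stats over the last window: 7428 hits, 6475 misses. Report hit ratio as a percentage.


Formula: hit rate = hits / (hits + misses) * 100
hit rate = 7428 / (7428 + 6475) * 100
hit rate = 7428 / 13903 * 100
hit rate = 53.43%

53.43%


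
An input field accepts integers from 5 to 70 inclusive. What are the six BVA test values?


Range: [5, 70]
Boundaries: just below min, min, min+1, max-1, max, just above max
Values: [4, 5, 6, 69, 70, 71]

[4, 5, 6, 69, 70, 71]


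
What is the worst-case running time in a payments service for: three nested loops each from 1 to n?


Reasoning: three levels of nesting over n
Complexity: O(n^3)

O(n^3)


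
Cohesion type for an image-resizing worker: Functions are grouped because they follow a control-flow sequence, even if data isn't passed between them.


Reasoning: Grouped by order of execution within a routine, not by data flow
Type: Procedural cohesion

Procedural cohesion


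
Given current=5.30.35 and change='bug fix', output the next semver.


Current: 5.30.35
Change category: 'bug fix' → patch bump
SemVer rule: patch bump → increment PATCH (MAJOR and MINOR unchanged)
New: 5.30.36

5.30.36


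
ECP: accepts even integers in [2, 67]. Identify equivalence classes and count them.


Constraint: even integers in [2, 67]
Class 1: x < 2 — out-of-range invalid
Class 2: x in [2,67] but odd — wrong type invalid
Class 3: x in [2,67] and even — valid
Class 4: x > 67 — out-of-range invalid
Total equivalence classes: 4

4 equivalence classes


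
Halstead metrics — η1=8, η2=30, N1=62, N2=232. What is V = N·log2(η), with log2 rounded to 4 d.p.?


Formula: V = N * log2(η), where N = N1 + N2 and η = η1 + η2
η = 8 + 30 = 38
N = 62 + 232 = 294
log2(38) ≈ 5.2479
V = 294 * 5.2479 = 1542.88

1542.88


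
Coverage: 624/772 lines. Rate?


Coverage = covered / total * 100
Coverage = 624 / 772 * 100
Coverage = 80.83%

80.83%


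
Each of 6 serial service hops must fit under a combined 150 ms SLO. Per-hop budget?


Formula: per_stage = total_budget / stages
per_stage = 150 / 6
per_stage = 25.0 ms

25.0 ms


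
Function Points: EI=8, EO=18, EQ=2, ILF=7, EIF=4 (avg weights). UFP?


UFP = EI*4 + EO*5 + EQ*4 + ILF*10 + EIF*7
UFP = 8*4 + 18*5 + 2*4 + 7*10 + 4*7
UFP = 32 + 90 + 8 + 70 + 28
UFP = 228

228


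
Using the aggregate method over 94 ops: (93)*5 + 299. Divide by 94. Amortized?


Formula: Amortized cost = Total cost / Operations
Total cost = (93 * 5) + (1 * 299)
Total cost = 465 + 299 = 764
Amortized = 764 / 94 = 8.1277

8.1277


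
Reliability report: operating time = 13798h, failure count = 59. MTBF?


Formula: MTBF = Total operating time / Number of failures
MTBF = 13798 / 59
MTBF = 233.86 hours

233.86 hours


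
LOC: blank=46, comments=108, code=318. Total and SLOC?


Total LOC = blank + comment + code
Total LOC = 46 + 108 + 318 = 472
SLOC (source only) = code = 318

Total LOC: 472, SLOC: 318


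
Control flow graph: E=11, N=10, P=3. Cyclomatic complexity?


Formula: V(G) = E - N + 2P
V(G) = 11 - 10 + 2*3
V(G) = 1 + 6
V(G) = 7

7


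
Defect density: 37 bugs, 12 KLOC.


Defect density = defects / KLOC
Defect density = 37 / 12
Defect density = 3.083 defects/KLOC

3.083 defects/KLOC


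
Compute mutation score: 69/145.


Mutation score = killed / total * 100
Mutation score = 69 / 145 * 100
Mutation score = 47.59%

47.59%


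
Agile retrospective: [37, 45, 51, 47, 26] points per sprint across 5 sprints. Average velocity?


Formula: Avg velocity = Total points / Number of sprints
Points: [37, 45, 51, 47, 26]
Sum = 37 + 45 + 51 + 47 + 26 = 206
Avg velocity = 206 / 5 = 41.2 points/sprint

41.2 points/sprint


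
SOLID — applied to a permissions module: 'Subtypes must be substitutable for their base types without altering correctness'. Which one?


This describes the Liskov Substitution Principle (LSP)

Liskov Substitution Principle (LSP)


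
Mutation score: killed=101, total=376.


Mutation score = killed / total * 100
Mutation score = 101 / 376 * 100
Mutation score = 26.86%

26.86%


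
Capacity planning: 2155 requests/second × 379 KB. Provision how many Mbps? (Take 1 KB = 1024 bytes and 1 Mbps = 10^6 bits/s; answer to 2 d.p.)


Formula: Mbps = payload_bytes * RPS * 8 / 1e6
Payload per request = 379 KB = 379 * 1024 = 388096 bytes
Total bytes/sec = 388096 * 2155 = 836346880
Total bits/sec = 836346880 * 8 = 6690775040
Mbps = 6690775040 / 1e6 = 6690.78

6690.78 Mbps


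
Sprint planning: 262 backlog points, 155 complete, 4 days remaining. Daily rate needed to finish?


Formula: Required rate = Remaining points / Days left
Remaining = 262 - 155 = 107 points
Required rate = 107 / 4 = 26.75 points/day

26.75 points/day


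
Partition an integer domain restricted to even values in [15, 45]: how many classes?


Constraint: even integers in [15, 45]
Class 1: x < 15 — out-of-range invalid
Class 2: x in [15,45] but odd — wrong type invalid
Class 3: x in [15,45] and even — valid
Class 4: x > 45 — out-of-range invalid
Total equivalence classes: 4

4 equivalence classes


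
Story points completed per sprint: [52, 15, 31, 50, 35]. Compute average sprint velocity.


Formula: Avg velocity = Total points / Number of sprints
Points: [52, 15, 31, 50, 35]
Sum = 52 + 15 + 31 + 50 + 35 = 183
Avg velocity = 183 / 5 = 36.6 points/sprint

36.6 points/sprint


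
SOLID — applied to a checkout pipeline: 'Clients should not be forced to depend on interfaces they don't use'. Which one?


This describes the Interface Segregation Principle (ISP)

Interface Segregation Principle (ISP)


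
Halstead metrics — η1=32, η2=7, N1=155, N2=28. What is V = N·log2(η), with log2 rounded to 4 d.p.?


Formula: V = N * log2(η), where N = N1 + N2 and η = η1 + η2
η = 32 + 7 = 39
N = 155 + 28 = 183
log2(39) ≈ 5.2854
V = 183 * 5.2854 = 967.23

967.23


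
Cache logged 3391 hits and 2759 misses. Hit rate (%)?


Formula: hit rate = hits / (hits + misses) * 100
hit rate = 3391 / (3391 + 2759) * 100
hit rate = 3391 / 6150 * 100
hit rate = 55.14%

55.14%


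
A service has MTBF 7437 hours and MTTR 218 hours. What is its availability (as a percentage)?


Availability = MTBF / (MTBF + MTTR)
Availability = 7437 / (7437 + 218)
Availability = 7437 / 7655
Availability = 97.1522%

97.1522%


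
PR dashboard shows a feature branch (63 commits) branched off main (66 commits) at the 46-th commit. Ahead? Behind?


Common ancestor: commit #46
feature commits after divergence: 63 - 46 = 17
main commits after divergence: 66 - 46 = 20
feature is 17 commits ahead of main
main is 20 commits ahead of feature

feature ahead: 17, main ahead: 20


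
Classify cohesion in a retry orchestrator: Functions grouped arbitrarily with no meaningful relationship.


Reasoning: Worst: random grouping
Type: Coincidental cohesion

Coincidental cohesion


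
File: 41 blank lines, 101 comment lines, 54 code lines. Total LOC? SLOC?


Total LOC = blank + comment + code
Total LOC = 41 + 101 + 54 = 196
SLOC (source only) = code = 54

Total LOC: 196, SLOC: 54


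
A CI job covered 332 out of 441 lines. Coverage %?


Coverage = covered / total * 100
Coverage = 332 / 441 * 100
Coverage = 75.28%

75.28%


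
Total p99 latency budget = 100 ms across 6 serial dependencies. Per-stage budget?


Formula: per_stage = total_budget / stages
per_stage = 100 / 6
per_stage = 16.67 ms

16.67 ms


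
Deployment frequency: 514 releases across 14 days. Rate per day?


Formula: deployments per day = releases / days
= 514 / 14
= 36.714 deploys/day
(equivalently, 257.0 deploys/week)

36.714 deploys/day


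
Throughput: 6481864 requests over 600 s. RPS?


Formula: throughput = requests / seconds
throughput = 6481864 / 600
throughput = 10803.11 requests/second

10803.11 requests/second


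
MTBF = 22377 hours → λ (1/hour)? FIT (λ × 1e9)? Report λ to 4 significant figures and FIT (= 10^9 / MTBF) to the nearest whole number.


Formula: λ = 1 / MTBF; FIT = λ × 1e9 = 1e9 / MTBF
λ = 1 / 22377 ≈ 4.469e-05 failures/hour
FIT = 1e9 / 22377 ≈ 44689 failures per 1e9 hours (nearest whole number)

λ = 4.469e-05 /h, FIT = 44689


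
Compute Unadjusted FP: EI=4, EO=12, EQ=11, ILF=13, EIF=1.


UFP = EI*4 + EO*5 + EQ*4 + ILF*10 + EIF*7
UFP = 4*4 + 12*5 + 11*4 + 13*10 + 1*7
UFP = 16 + 60 + 44 + 130 + 7
UFP = 257

257


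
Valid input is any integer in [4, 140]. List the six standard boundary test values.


Range: [4, 140]
Boundaries: just below min, min, min+1, max-1, max, just above max
Values: [3, 4, 5, 139, 140, 141]

[3, 4, 5, 139, 140, 141]


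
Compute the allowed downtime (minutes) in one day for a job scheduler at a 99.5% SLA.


Formula: allowed downtime = period * (100 - SLA) / 100
Period (day) = 1440 minutes
Unavailability fraction = (100 - 99.5) / 100
Allowed downtime = 1440 * (100 - 99.5) / 100
Allowed downtime = 7.2 minutes

7.2 minutes


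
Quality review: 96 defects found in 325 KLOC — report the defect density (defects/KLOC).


Defect density = defects / KLOC
Defect density = 96 / 325
Defect density = 0.295 defects/KLOC

0.295 defects/KLOC


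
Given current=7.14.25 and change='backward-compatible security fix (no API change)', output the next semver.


Current: 7.14.25
Change category: 'backward-compatible security fix (no API change)' → patch bump
SemVer rule: patch bump → increment PATCH (MAJOR and MINOR unchanged)
New: 7.14.26

7.14.26


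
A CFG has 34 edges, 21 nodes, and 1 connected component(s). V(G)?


Formula: V(G) = E - N + 2P
V(G) = 34 - 21 + 2*1
V(G) = 13 + 2
V(G) = 15

15


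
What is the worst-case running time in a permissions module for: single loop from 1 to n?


Reasoning: one pass through n items
Complexity: O(n)

O(n)


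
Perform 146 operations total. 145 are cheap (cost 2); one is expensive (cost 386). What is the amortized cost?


Formula: Amortized cost = Total cost / Operations
Total cost = (145 * 2) + (1 * 386)
Total cost = 290 + 386 = 676
Amortized = 676 / 146 = 4.6301

4.6301


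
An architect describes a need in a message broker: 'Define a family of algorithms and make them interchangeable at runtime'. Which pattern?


This matches the Strategy pattern

Strategy


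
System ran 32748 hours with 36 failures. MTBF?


Formula: MTBF = Total operating time / Number of failures
MTBF = 32748 / 36
MTBF = 909.67 hours

909.67 hours


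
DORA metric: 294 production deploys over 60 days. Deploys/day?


Formula: deployments per day = releases / days
= 294 / 60
= 4.9 deploys/day
(equivalently, 34.3 deploys/week)

4.9 deploys/day


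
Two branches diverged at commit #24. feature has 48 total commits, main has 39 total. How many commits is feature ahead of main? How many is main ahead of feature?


Common ancestor: commit #24
feature commits after divergence: 48 - 24 = 24
main commits after divergence: 39 - 24 = 15
feature is 24 commits ahead of main
main is 15 commits ahead of feature

feature ahead: 24, main ahead: 15


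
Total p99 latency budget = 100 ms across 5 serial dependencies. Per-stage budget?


Formula: per_stage = total_budget / stages
per_stage = 100 / 5
per_stage = 20.0 ms

20.0 ms


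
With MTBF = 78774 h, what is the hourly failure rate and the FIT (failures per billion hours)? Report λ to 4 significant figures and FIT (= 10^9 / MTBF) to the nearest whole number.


Formula: λ = 1 / MTBF; FIT = λ × 1e9 = 1e9 / MTBF
λ = 1 / 78774 ≈ 1.269e-05 failures/hour
FIT = 1e9 / 78774 ≈ 12695 failures per 1e9 hours (nearest whole number)

λ = 1.269e-05 /h, FIT = 12695


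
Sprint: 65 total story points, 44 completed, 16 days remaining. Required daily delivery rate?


Formula: Required rate = Remaining points / Days left
Remaining = 65 - 44 = 21 points
Required rate = 21 / 16 = 1.31 points/day

1.31 points/day


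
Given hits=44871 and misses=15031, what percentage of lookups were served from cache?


Formula: hit rate = hits / (hits + misses) * 100
hit rate = 44871 / (44871 + 15031) * 100
hit rate = 44871 / 59902 * 100
hit rate = 74.91%

74.91%


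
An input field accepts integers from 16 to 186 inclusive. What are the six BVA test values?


Range: [16, 186]
Boundaries: just below min, min, min+1, max-1, max, just above max
Values: [15, 16, 17, 185, 186, 187]

[15, 16, 17, 185, 186, 187]


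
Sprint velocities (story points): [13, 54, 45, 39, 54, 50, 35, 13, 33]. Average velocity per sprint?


Formula: Avg velocity = Total points / Number of sprints
Points: [13, 54, 45, 39, 54, 50, 35, 13, 33]
Sum = 13 + 54 + 45 + 39 + 54 + 50 + 35 + 13 + 33 = 336
Avg velocity = 336 / 9 = 37.33 points/sprint

37.33 points/sprint


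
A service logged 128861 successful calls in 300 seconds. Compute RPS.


Formula: throughput = requests / seconds
throughput = 128861 / 300
throughput = 429.54 requests/second

429.54 requests/second


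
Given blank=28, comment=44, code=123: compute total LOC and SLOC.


Total LOC = blank + comment + code
Total LOC = 28 + 44 + 123 = 195
SLOC (source only) = code = 123

Total LOC: 195, SLOC: 123


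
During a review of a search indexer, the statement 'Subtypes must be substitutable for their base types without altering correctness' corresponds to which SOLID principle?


This describes the Liskov Substitution Principle (LSP)

Liskov Substitution Principle (LSP)


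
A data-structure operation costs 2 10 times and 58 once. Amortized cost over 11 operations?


Formula: Amortized cost = Total cost / Operations
Total cost = (10 * 2) + (1 * 58)
Total cost = 20 + 58 = 78
Amortized = 78 / 11 = 7.0909

7.0909


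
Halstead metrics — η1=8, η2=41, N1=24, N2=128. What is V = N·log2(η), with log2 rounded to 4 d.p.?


Formula: V = N * log2(η), where N = N1 + N2 and η = η1 + η2
η = 8 + 41 = 49
N = 24 + 128 = 152
log2(49) ≈ 5.6147
V = 152 * 5.6147 = 853.43

853.43


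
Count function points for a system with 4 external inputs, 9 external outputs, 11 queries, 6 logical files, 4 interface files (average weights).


UFP = EI*4 + EO*5 + EQ*4 + ILF*10 + EIF*7
UFP = 4*4 + 9*5 + 11*4 + 6*10 + 4*7
UFP = 16 + 45 + 44 + 60 + 28
UFP = 193

193


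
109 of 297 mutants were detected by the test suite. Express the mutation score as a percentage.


Mutation score = killed / total * 100
Mutation score = 109 / 297 * 100
Mutation score = 36.7%

36.7%


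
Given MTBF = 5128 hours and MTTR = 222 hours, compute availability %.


Availability = MTBF / (MTBF + MTTR)
Availability = 5128 / (5128 + 222)
Availability = 5128 / 5350
Availability = 95.8505%

95.8505%


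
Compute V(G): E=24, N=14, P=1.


Formula: V(G) = E - N + 2P
V(G) = 24 - 14 + 2*1
V(G) = 10 + 2
V(G) = 12

12


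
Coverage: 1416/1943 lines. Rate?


Coverage = covered / total * 100
Coverage = 1416 / 1943 * 100
Coverage = 72.88%

72.88%


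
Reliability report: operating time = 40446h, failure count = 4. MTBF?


Formula: MTBF = Total operating time / Number of failures
MTBF = 40446 / 4
MTBF = 10111.5 hours

10111.5 hours


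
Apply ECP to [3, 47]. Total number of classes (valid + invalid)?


Valid range: [3, 47]
Class 1: x < 3 — invalid
Class 2: 3 ≤ x ≤ 47 — valid
Class 3: x > 47 — invalid
Total equivalence classes: 3

3 equivalence classes


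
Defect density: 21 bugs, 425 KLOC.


Defect density = defects / KLOC
Defect density = 21 / 425
Defect density = 0.049 defects/KLOC

0.049 defects/KLOC


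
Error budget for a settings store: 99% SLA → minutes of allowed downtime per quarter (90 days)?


Formula: allowed downtime = period * (100 - SLA) / 100
Period (quarter (90 days)) = 129600 minutes
Unavailability fraction = (100 - 99.0) / 100
Allowed downtime = 129600 * (100 - 99.0) / 100
Allowed downtime = 1296.0 minutes

1296.0 minutes
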